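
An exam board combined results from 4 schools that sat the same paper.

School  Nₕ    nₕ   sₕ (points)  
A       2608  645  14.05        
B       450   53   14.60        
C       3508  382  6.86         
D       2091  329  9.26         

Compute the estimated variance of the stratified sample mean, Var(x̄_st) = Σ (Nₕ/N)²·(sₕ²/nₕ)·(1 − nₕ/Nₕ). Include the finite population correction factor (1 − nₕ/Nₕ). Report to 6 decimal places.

0.061333

N = 8657; Wₕ = Nₕ/N.
school A: (2608/8657)²·14.05²/645·(1 − 645/2608) = 0.020906724
school B: (450/8657)²·14.60²/53·(1 − 53/450) = 0.009587338
school C: (3508/8657)²·6.86²/382·(1 − 382/3508) = 0.018025968
school D: (2091/8657)²·9.26²/329·(1 − 329/2091) = 0.012813010
Sum = 0.061333040 → 0.061333.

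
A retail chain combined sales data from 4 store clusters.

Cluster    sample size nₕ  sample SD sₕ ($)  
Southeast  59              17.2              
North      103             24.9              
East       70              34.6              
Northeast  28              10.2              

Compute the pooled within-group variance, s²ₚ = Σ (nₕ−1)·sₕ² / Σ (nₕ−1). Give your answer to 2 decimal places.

Degrees of freedom: 58 + 102 + 69 + 27 = 256.
Σ(nₕ−1)sₕ² = 58·295.84 + 102·620.01 + 69·1197.16 + 27·104.04 = 165812.86.
s²ₚ = 165812.86 / 256 = 647.7065... → 647.71.

647.71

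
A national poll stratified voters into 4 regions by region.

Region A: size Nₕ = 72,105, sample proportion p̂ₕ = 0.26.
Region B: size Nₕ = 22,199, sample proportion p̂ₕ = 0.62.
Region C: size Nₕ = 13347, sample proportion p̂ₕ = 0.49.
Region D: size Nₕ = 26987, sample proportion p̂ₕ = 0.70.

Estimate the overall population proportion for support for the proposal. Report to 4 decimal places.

0.4304

Wₕ = Nₕ/N with N = 134638: 0.5355, 0.1649, 0.0991, 0.2004.
p̂_st = 0.5355·0.26 + 0.1649·0.62 + 0.0991·0.49 + 0.2004·0.70 ≈ 0.430351... → 0.4304.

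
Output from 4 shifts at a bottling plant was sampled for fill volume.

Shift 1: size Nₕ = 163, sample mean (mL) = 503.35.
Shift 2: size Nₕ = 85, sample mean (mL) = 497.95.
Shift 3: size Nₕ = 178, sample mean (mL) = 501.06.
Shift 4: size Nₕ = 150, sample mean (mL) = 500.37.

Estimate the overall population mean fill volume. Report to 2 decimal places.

501.07

N = 576; weights Wₕ = Nₕ/N = (0.2830, 0.1476, 0.3090, 0.2604).
x̄_st = Σ Wₕ·x̄ₕ = 0.2830·503.35 + 0.1476·497.95 + 0.3090·501.06 + 0.2604·500.37 ≈ 501.0694...
→ 501.07.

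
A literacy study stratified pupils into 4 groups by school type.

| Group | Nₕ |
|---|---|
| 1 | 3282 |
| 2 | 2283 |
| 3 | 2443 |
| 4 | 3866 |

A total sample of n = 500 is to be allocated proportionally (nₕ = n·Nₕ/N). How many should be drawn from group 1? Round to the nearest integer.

138

N = 3282 + 2283 + 2443 + 3866 = 11874.
n_1 = 500·3282/11874 = 138.201... → 138.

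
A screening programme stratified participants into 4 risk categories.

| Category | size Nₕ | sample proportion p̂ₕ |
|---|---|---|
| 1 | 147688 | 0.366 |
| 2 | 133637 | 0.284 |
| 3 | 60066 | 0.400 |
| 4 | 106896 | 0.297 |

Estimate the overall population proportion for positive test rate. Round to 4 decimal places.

0.3297

Wₕ = Nₕ/N with N = 448287: 0.3294, 0.2981, 0.1340, 0.2385.
p̂_st = 0.3294·0.366 + 0.2981·0.284 + 0.1340·0.400 + 0.2385·0.297 ≈ 0.329658... → 0.3297.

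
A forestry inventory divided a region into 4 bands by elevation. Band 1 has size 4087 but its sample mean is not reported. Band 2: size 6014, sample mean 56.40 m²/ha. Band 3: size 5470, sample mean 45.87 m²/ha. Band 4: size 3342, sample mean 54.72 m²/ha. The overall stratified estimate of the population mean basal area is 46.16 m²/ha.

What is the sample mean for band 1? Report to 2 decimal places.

24.48

N = 4087 + 6014 + 5470 + 3342 = 18913.
Overall total = μ·N = 46.16·18913 = 873024.08.
Subtract the known strata: 6014·56.40 + 5470·45.87 + 3342·54.72 = 772972.74.
Remaining total for band 1: 873024.08 − 772972.74 = 100051.34.
Divide by its size: 100051.34 / 4087 = 24.4804... → 24.48.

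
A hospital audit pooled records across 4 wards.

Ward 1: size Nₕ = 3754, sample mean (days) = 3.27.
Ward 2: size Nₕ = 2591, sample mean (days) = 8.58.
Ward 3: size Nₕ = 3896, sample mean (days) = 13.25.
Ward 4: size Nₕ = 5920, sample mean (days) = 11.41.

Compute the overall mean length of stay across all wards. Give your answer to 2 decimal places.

N = 16161; weights Wₕ = Nₕ/N = (0.2323, 0.1603, 0.2411, 0.3663).
x̄_st = Σ Wₕ·x̄ₕ = 0.2323·3.27 + 0.1603·8.58 + 0.2411·13.25 + 0.3663·11.41 ≈ 9.5090...
→ 9.51.

9.51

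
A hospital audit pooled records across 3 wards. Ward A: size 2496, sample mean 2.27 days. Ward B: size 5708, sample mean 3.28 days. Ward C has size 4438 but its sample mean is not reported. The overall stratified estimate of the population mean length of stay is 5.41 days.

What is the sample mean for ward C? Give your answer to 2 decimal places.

9.92

N = 2496 + 5708 + 4438 = 12642.
Overall total = μ·N = 5.41·12642 = 68393.22.
Subtract the known strata: 2496·2.27 + 5708·3.28 = 24388.16.
Remaining total for ward C: 68393.22 − 24388.16 = 44005.06.
Divide by its size: 44005.06 / 4438 = 9.9155... → 9.92.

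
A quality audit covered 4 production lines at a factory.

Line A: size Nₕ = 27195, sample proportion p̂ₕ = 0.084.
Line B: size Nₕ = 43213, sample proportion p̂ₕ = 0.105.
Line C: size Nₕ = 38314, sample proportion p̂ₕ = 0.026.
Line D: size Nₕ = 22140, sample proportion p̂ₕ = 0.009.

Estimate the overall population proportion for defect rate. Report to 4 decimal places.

N = 27195 + 43213 + 38314 + 22140 = 130862.
Overall proportion = Σ (Nₕ/N)·p̂ₕ.
Σ Nₕp̂ₕ = 2284.38 + 4537.365 + 996.164 + 199.26 = 8017.169.
8017.169 / 130862 = 0.061264... → 0.0613.

0.0613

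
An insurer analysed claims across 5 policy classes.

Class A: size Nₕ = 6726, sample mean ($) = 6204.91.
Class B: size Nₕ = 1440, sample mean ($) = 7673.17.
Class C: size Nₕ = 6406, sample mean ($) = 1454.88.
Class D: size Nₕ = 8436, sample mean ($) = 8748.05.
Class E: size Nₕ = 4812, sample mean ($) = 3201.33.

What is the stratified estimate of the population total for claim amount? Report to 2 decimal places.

151306900.50

Population total = Σ Nₕ·x̄ₕ (each stratum's size times its mean).
6726·6204.91 + 1440·7673.17 + 6406·1454.88 + 8436·8748.05 + 4812·3201.33 = 41734224.66 + 11049364.8 + 9319961.28 + 73798549.8 + 15404799.96 = 151306900.50.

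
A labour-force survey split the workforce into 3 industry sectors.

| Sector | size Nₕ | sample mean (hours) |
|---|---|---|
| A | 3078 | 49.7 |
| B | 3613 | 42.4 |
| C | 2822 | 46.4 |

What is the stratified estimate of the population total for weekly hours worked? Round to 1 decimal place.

437108.6

Population total = Σ Nₕ·x̄ₕ (each stratum's size times its mean).
3078·49.7 + 3613·42.4 + 2822·46.4 = 152976.6 + 153191.2 + 130940.8 = 437108.6.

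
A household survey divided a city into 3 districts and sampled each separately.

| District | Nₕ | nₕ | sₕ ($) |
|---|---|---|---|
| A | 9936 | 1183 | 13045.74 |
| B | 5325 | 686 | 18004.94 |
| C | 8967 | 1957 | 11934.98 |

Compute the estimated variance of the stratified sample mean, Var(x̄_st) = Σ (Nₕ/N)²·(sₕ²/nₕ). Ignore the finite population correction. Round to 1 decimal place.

56994.0

N = 24228. Term for each stratum: Wₕ²sₕ²/nₕ.
Var(x̄_st) = 24195.8414 + 22827.7620 + 9970.3815 = 56993.9848 → 56994.0.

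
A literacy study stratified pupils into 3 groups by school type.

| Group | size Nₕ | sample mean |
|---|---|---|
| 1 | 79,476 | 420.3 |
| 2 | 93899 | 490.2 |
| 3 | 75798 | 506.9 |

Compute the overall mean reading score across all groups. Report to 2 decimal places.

472.98

N = 249173; weights Wₕ = Nₕ/N = (0.3190, 0.3768, 0.3042).
x̄_st = Σ Wₕ·x̄ₕ = 0.3190·420.3 + 0.3768·490.2 + 0.3042·506.9 ≈ 472.9849...
→ 472.98.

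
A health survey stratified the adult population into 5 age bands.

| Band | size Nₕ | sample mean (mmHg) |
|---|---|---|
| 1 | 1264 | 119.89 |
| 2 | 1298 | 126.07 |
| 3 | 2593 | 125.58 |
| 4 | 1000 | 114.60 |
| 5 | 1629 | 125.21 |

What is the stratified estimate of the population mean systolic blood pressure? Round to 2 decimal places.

123.25

N = 7784; weights Wₕ = Nₕ/N = (0.1624, 0.1668, 0.3331, 0.1285, 0.2093).
x̄_st = Σ Wₕ·x̄ₕ = 0.1624·119.89 + 0.1668·126.07 + 0.3331·125.58 + 0.1285·114.60 + 0.2093·125.21 ≈ 123.2497...
→ 123.25.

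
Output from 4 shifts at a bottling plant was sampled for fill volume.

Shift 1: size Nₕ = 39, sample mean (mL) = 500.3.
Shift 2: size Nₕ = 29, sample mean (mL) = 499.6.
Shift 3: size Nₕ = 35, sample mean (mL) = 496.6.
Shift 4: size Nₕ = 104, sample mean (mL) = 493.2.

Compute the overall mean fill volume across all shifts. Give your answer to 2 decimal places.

496.01

N = 207; weights Wₕ = Nₕ/N = (0.1884, 0.1401, 0.1691, 0.5024).
x̄_st = Σ Wₕ·x̄ₕ = 0.1884·500.3 + 0.1401·499.6 + 0.1691·496.6 + 0.5024·493.2 ≈ 496.0092...
→ 496.01.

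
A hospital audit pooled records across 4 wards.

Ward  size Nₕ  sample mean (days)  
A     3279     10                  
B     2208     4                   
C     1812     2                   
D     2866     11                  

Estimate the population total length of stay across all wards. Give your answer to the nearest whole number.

76772

A: 3279·10 = 32790
B: 2208·4 = 8832
C: 1812·2 = 3624
D: 2866·11 = 31526
τ̂ = Σ Nₕx̄ₕ = 76772.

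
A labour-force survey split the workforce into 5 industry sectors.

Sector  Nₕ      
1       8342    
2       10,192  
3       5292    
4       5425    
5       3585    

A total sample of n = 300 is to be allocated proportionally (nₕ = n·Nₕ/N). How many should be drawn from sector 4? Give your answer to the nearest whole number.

50

N = 8342 + 10192 + 5292 + 5425 + 3585 = 32836.
n_4 = 300·5425/32836 = 49.565... → 50.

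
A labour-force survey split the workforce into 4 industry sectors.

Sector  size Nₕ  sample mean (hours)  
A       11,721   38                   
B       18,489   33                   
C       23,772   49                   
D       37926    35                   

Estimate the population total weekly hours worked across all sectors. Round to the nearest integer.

3547773

Estimate total by summing Nₕ·x̄ₕ over strata.
11721·38 + 18489·33 + 23772·49 + 37926·35 = 445398 + 610137 + 1164828 + 1327410 = 3547773.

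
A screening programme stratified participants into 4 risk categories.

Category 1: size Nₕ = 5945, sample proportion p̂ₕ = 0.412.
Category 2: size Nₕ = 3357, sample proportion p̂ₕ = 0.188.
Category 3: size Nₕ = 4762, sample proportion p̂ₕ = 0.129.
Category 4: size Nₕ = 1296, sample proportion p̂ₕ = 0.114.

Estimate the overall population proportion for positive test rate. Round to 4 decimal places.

Wₕ = Nₕ/N with N = 15360: 0.3870, 0.2186, 0.3100, 0.0844.
p̂_st = 0.3870·0.412 + 0.2186·0.188 + 0.3100·0.129 + 0.0844·0.114 ≈ 0.250163... → 0.2502.

0.2502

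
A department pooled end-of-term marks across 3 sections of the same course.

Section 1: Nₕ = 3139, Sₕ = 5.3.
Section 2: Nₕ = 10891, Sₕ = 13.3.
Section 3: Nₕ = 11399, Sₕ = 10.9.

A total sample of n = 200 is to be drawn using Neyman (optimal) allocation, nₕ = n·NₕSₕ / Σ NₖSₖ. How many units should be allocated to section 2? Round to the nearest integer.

101

1: NₕSₕ = 3139·5.3 = 16636.7
2: NₕSₕ = 10891·13.3 = 144850.3
3: NₕSₕ = 11399·10.9 = 124249.1
Σ NₕSₕ = 285736.1.
n_2 = 200·144850.3/285736.1 = 101.387... → 101.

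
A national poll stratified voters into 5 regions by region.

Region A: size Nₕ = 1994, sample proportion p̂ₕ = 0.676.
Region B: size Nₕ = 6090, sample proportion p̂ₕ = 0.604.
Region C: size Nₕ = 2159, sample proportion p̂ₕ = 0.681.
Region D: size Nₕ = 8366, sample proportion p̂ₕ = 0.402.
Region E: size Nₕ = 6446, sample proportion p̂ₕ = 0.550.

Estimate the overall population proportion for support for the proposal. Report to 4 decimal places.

Wₕ = Nₕ/N with N = 25055: 0.0796, 0.2431, 0.0862, 0.3339, 0.2573.
p̂_st = 0.0796·0.676 + 0.2431·0.604 + 0.0862·0.681 + 0.3339·0.402 + 0.2573·0.550 ≈ 0.535024... → 0.5350.

0.5350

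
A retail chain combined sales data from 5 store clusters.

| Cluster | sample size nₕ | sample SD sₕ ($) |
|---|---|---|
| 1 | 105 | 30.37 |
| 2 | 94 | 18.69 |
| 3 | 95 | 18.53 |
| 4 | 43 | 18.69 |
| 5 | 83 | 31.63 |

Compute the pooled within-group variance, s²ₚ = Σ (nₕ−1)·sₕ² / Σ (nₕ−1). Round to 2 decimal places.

1: (105−1)·30.37² = 104·922.3369 = 95923.0376
2: (94−1)·18.69² = 93·349.3161 = 32486.3973
3: (95−1)·18.53² = 94·343.3609 = 32275.9246
4: (43−1)·18.69² = 42·349.3161 = 14671.2762
5: (83−1)·31.63² = 82·1000.4569 = 82037.4658
Numerator = 257394.1015; denominator = Σ(nₕ−1) = 415.
s²ₚ = 257394.1015/415 = 620.2268... → 620.23.

620.23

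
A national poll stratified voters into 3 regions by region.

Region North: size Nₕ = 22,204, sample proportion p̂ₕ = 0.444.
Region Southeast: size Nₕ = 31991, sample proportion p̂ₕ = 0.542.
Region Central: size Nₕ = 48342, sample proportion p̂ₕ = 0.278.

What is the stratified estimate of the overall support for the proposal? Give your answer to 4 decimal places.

N = 22204 + 31991 + 48342 = 102537.
Overall proportion = Σ (Nₕ/N)·p̂ₕ.
Σ Nₕp̂ₕ = 9858.576 + 17339.122 + 13439.076 = 40636.774.
40636.774 / 102537 = 0.396313... → 0.3963.

0.3963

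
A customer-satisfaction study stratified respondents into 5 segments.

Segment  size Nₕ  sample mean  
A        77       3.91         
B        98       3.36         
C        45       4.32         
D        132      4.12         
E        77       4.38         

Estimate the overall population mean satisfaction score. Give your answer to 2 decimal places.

3.98

N = 77 + 98 + 45 + 132 + 77 = 429.
Weight each subgroup mean by Nₕ/N and sum.
Σ Nₕx̄ₕ = 77·3.91 + 98·3.36 + 45·4.32 + 132·4.12 + 77·4.38 = 301.07 + 329.28 + 194.4 + 543.84 + 337.26 = 1705.85.
Divide by N: 1705.85 / 429 = 3.9763... → 3.98.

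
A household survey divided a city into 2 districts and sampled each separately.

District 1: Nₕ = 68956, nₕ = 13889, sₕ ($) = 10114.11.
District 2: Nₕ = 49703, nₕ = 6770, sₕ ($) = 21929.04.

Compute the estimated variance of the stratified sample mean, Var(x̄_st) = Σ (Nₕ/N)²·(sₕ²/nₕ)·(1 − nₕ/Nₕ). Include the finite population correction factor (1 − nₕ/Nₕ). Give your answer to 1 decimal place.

N = 118659; Wₕ = Nₕ/N.
district 1: (68956/118659)²·10114.11²/13889·(1 − 13889/68956) = 1986.3075
district 2: (49703/118659)²·21929.04²/6770·(1 − 6770/49703) = 10765.2233
Sum = 12751.5308 → 12751.5.

12751.5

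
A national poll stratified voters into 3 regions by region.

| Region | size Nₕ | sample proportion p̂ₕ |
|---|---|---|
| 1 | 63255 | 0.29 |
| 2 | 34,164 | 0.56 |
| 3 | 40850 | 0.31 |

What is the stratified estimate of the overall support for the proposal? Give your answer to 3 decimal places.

N = 63255 + 34164 + 40850 = 138269.
Overall proportion = Σ (Nₕ/N)·p̂ₕ.
Σ Nₕp̂ₕ = 18343.95 + 19131.84 + 12663.5 = 50139.29.
50139.29 / 138269 = 0.36262... → 0.363.

0.363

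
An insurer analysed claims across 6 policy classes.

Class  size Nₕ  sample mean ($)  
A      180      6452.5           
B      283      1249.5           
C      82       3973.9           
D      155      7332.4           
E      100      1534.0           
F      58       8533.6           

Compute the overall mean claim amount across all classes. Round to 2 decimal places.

4225.86

N = 180 + 283 + 82 + 155 + 100 + 58 = 858.
Weight each subgroup mean by Nₕ/N and sum.
Σ Nₕx̄ₕ = 180·6452.5 + 283·1249.5 + 82·3973.9 + 155·7332.4 + 100·1534.0 + 58·8533.6 = 1161450 + 353608.5 + 325859.8 + 1136522 + 153400 + 494948.8 = 3625789.1.
Divide by N: 3625789.1 / 858 = 4225.8614... → 4225.86.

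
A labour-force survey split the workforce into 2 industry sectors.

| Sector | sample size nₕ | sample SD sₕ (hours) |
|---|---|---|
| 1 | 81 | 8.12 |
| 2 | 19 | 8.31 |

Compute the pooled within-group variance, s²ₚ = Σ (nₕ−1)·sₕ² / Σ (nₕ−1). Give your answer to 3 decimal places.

66.508

Degrees of freedom: 80 + 18 = 98.
Σ(nₕ−1)sₕ² = 80·65.9344 + 18·69.0561 = 6517.7618.
s²ₚ = 6517.7618 / 98 = 66.50777... → 66.508.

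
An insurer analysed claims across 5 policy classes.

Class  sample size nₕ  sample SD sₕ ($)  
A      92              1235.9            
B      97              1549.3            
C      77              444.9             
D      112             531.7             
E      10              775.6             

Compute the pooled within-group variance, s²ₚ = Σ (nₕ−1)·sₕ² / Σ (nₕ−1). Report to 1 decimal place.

1099913.7

Degrees of freedom: 91 + 96 + 76 + 111 + 9 = 383.
Σ(nₕ−1)sₕ² = 91·1527448.81 + 96·2400330.49 + 76·197936.01 + 111·282704.89 + 9·601555.36 = 421266946.54.
s²ₚ = 421266946.54 / 383 = 1099913.699... → 1099913.7.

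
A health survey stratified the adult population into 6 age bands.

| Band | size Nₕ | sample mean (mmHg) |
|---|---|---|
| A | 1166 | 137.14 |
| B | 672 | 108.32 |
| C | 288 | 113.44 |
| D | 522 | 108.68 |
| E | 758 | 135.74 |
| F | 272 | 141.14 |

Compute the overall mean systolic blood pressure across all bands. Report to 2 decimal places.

N = 1166 + 672 + 288 + 522 + 758 + 272 = 3678.
Weight each subgroup mean by Nₕ/N and sum.
Σ Nₕx̄ₕ = 1166·137.14 + 672·108.32 + 288·113.44 + 522·108.68 + 758·135.74 + 272·141.14 = 159905.24 + 72791.04 + 32670.72 + 56730.96 + 102890.92 + 38390.08 = 463378.96.
Divide by N: 463378.96 / 3678 = 125.9867... → 125.99.

125.99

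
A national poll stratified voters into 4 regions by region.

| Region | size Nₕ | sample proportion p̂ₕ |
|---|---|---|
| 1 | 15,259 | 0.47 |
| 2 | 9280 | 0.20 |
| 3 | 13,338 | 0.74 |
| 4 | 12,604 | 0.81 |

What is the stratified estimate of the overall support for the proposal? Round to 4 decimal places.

0.5766

N = 15259 + 9280 + 13338 + 12604 = 50481.
Overall proportion = Σ (Nₕ/N)·p̂ₕ.
Σ Nₕp̂ₕ = 7171.73 + 1856 + 9870.12 + 10209.24 = 29107.09.
29107.09 / 50481 = 0.576595... → 0.5766.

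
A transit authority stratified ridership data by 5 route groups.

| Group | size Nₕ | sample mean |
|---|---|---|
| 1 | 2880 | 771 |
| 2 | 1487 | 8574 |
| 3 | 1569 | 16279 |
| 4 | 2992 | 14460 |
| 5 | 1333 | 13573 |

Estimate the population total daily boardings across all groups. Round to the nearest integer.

1: 2880·771 = 2220480
2: 1487·8574 = 12749538
3: 1569·16279 = 25541751
4: 2992·14460 = 43264320
5: 1333·13573 = 18092809
τ̂ = Σ Nₕx̄ₕ = 101868898.

101868898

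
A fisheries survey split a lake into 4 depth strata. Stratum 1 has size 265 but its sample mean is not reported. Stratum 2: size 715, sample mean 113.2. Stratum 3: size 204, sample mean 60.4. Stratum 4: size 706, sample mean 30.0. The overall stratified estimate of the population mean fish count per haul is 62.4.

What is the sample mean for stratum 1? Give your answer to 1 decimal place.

13.2

N = 265 + 715 + 204 + 706 = 1890.
Overall total = μ·N = 62.4·1890 = 117936.
Subtract the known strata: 715·113.2 + 204·60.4 + 706·30.0 = 114439.6.
Remaining total for stratum 1: 117936 − 114439.6 = 3496.4.
Divide by its size: 3496.4 / 265 = 13.194... → 13.2.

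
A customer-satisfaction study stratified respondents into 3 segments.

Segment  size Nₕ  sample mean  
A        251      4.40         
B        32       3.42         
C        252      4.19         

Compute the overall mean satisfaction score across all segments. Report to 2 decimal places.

x̄_st = (Σ Nₕx̄ₕ) / (Σ Nₕ) = (251·4.40 + 32·3.42 + 252·4.19) / 535
= 2269.72 / 535 = 4.2425... → 4.24.

4.24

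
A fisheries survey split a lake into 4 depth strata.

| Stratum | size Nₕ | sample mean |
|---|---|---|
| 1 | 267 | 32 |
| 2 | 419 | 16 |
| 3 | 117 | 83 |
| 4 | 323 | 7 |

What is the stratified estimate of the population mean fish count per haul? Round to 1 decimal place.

N = 267 + 419 + 117 + 323 = 1126.
The stratified mean weights each stratum mean by its population share Nₕ/N.
Σ Nₕx̄ₕ = 267·32 + 419·16 + 117·83 + 323·7 = 8544 + 6704 + 9711 + 2261 = 27220.
Divide by N: 27220 / 1126 = 24.174... → 24.2.

24.2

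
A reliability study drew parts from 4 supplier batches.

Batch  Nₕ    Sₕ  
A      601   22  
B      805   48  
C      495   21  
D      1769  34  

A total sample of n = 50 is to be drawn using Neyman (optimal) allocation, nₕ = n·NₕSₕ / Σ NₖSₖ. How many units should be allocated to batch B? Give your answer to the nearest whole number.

Σ NₕSₕ = 601·22 + 805·48 + 495·21 + 1769·34 = 122403.
Share for B: 38640/122403 = 0.31568.
n_B = 50 × 0.31568 = 15.784... → 16.

16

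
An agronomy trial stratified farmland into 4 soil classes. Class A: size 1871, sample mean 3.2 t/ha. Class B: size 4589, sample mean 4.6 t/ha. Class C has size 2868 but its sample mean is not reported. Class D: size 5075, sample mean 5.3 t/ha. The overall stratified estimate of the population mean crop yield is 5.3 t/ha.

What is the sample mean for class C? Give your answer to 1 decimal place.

7.8

Σ Nₕx̄ₕ = N·μ, so 2868·x̄_C = 14403·5.3 − (1871·3.2 + 4589·4.6 + 5075·5.3).
= 76335.9 − 53994.1 = 22341.8.
x̄_C = 22341.8 / 2868 = 7.790... → 7.8.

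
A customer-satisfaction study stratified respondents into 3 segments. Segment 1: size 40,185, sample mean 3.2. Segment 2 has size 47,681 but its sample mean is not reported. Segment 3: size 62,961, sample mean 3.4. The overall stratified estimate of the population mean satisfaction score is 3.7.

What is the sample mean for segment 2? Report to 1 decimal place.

Σ Nₕx̄ₕ = N·μ, so 47681·x̄_2 = 150827·3.7 − (40185·3.2 + 62961·3.4).
= 558059.9 − 342659.4 = 215400.5.
x̄_2 = 215400.5 / 47681 = 4.518... → 4.5.

4.5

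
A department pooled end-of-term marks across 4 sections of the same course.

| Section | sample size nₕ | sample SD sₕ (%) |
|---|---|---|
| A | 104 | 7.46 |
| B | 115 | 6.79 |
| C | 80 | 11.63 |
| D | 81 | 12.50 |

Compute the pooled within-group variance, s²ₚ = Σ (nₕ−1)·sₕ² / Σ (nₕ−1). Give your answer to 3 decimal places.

90.886

Degrees of freedom: 103 + 114 + 79 + 80 = 376.
Σ(nₕ−1)sₕ² = 103·55.6516 + 114·46.1041 + 79·135.2569 + 80·156.25 = 34173.2773.
s²ₚ = 34173.2773 / 376 = 90.88638... → 90.886.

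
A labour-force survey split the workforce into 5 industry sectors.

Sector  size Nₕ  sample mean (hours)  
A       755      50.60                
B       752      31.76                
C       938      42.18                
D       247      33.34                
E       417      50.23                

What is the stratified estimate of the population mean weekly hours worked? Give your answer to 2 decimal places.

N = 755 + 752 + 938 + 247 + 417 = 3109.
Weight each subgroup mean by Nₕ/N and sum.
Σ Nₕx̄ₕ = 755·50.60 + 752·31.76 + 938·42.18 + 247·33.34 + 417·50.23 = 38203 + 23883.52 + 39564.84 + 8234.98 + 20945.91 = 130832.25.
Divide by N: 130832.25 / 3109 = 42.0818... → 42.08.

42.08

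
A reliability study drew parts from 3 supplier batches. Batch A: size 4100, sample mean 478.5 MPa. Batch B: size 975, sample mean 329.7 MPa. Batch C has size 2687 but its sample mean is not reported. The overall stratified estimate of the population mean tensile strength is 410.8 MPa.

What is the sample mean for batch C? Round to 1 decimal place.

336.9

Σ Nₕx̄ₕ = N·μ, so 2687·x̄_C = 7762·410.8 − (4100·478.5 + 975·329.7).
= 3188629.6 − 2283307.5 = 905322.1.
x̄_C = 905322.1 / 2687 = 336.927... → 336.9.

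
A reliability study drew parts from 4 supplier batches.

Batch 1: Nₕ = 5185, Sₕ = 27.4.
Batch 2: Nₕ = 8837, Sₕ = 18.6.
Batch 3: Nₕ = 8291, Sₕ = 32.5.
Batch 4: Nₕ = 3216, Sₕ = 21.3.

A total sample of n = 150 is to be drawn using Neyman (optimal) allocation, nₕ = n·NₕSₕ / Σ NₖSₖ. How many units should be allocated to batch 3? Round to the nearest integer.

63

1: NₕSₕ = 5185·27.4 = 142069
2: NₕSₕ = 8837·18.6 = 164368.2
3: NₕSₕ = 8291·32.5 = 269457.5
4: NₕSₕ = 3216·21.3 = 68500.8
Σ NₕSₕ = 644395.5.
n_3 = 150·269457.5/644395.5 = 62.723... → 63.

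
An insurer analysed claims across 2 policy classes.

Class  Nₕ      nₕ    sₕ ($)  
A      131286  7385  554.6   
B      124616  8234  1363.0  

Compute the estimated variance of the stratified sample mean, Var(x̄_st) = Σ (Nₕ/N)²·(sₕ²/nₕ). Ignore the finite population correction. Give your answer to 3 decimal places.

64.466

N = 255902; Wₕ = Nₕ/N.
class A: (131286/255902)²·554.6²/7385 = 10.962225
class B: (124616/255902)²·1363.0²/8234 = 53.503366
Sum = 64.465590 → 64.466.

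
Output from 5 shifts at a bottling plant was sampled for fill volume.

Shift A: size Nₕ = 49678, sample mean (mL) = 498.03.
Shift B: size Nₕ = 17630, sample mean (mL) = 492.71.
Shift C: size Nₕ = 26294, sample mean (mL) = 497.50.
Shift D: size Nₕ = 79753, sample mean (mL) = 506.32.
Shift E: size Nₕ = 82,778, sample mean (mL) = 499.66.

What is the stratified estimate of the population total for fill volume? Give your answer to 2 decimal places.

128250271.08

A: 49678·498.03 = 24741134.34
B: 17630·492.71 = 8686477.3
C: 26294·497.50 = 13081265
D: 79753·506.32 = 40380538.96
E: 82778·499.66 = 41360855.48
τ̂ = Σ Nₕx̄ₕ = 128250271.08.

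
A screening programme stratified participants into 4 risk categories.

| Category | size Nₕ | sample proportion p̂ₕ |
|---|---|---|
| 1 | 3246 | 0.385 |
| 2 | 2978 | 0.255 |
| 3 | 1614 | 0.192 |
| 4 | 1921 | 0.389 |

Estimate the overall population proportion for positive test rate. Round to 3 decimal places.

Wₕ = Nₕ/N with N = 9759: 0.3326, 0.3052, 0.1654, 0.1968.
p̂_st = 0.3326·0.385 + 0.3052·0.255 + 0.1654·0.192 + 0.1968·0.389 ≈ 0.31420... → 0.314.

0.314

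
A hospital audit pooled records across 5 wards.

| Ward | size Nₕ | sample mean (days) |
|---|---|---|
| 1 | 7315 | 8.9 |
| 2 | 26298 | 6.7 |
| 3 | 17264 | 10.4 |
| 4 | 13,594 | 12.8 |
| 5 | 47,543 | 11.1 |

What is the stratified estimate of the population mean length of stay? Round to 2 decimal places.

N = 7315 + 26298 + 17264 + 13594 + 47543 = 112014.
The stratified mean weights each stratum mean by its population share Nₕ/N.
Σ Nₕx̄ₕ = 7315·8.9 + 26298·6.7 + 17264·10.4 + 13594·12.8 + 47543·11.1 = 65103.5 + 176196.6 + 179545.6 + 174003.2 + 527727.3 = 1122576.2.
Divide by N: 1122576.2 / 112014 = 10.0217... → 10.02.

10.02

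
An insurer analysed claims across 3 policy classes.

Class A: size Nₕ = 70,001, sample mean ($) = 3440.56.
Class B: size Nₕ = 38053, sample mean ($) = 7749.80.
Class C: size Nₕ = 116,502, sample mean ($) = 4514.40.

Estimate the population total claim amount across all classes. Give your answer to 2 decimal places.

1061682408.76

A: 70001·3440.56 = 240842640.56
B: 38053·7749.80 = 294903139.4
C: 116502·4514.40 = 525936628.8
τ̂ = Σ Nₕx̄ₕ = 1061682408.76.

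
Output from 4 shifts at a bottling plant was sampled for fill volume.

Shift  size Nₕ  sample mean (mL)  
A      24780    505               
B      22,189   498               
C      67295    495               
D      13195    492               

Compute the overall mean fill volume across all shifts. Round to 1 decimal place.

497.2

x̄_st = (Σ Nₕx̄ₕ) / (Σ Nₕ) = (24780·505 + 22189·498 + 67295·495 + 13195·492) / 127459
= 63366987 / 127459 = 497.156... → 497.2.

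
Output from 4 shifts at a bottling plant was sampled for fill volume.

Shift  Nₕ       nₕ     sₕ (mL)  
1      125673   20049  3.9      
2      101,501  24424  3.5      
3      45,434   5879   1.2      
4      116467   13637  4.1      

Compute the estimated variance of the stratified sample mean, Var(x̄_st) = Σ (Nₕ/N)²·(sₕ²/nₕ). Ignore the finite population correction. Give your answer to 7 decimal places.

N = 389075; Wₕ = Nₕ/N.
shift 1: (125673/389075)²·3.9²/20049 = 0.0000791505
shift 2: (101501/389075)²·3.5²/24424 = 0.0000341345
shift 3: (45434/389075)²·1.2²/5879 = 0.0000033401
shift 4: (116467/389075)²·4.1²/13637 = 0.0001104557
Sum = 0.0002270807 → 0.0002271.

0.0002271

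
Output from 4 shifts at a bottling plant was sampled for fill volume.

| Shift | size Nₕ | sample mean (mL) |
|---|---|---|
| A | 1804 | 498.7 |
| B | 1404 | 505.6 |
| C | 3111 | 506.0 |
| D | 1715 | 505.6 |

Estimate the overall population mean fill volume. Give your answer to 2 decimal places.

x̄_st = (Σ Nₕx̄ₕ) / (Σ Nₕ) = (1804·498.7 + 1404·505.6 + 3111·506.0 + 1715·505.6) / 8034
= 4050787.2 / 8034 = 504.2055... → 504.21.

504.21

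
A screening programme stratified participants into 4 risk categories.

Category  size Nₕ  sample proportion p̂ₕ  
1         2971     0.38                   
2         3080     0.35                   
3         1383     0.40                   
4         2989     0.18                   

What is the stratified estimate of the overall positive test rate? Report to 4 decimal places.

N = 2971 + 3080 + 1383 + 2989 = 10423.
Overall proportion = Σ (Nₕ/N)·p̂ₕ.
Σ Nₕp̂ₕ = 1128.98 + 1078 + 553.2 + 538.02 = 3298.2.
3298.2 / 10423 = 0.316435... → 0.3164.

0.3164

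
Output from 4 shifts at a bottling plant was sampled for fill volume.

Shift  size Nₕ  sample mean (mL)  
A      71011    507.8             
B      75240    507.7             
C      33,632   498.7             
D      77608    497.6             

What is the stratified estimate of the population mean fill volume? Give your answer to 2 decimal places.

503.51

N = 71011 + 75240 + 33632 + 77608 = 257491.
Overall mean = Σ (Nₕ/N)·x̄ₕ — weight by population share, not a simple average.
Σ Nₕx̄ₕ = 71011·507.8 + 75240·507.7 + 33632·498.7 + 77608·497.6 = 36059385.8 + 38199348 + 16772278.4 + 38617740.8 = 129648753.
Divide by N: 129648753 / 257491 = 503.5079... → 503.51.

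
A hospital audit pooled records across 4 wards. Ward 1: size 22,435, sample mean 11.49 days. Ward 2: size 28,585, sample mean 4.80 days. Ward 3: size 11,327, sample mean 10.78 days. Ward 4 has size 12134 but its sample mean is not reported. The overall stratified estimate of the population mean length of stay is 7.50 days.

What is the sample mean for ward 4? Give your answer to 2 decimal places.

3.42

N = 22435 + 28585 + 11327 + 12134 = 74481.
Overall total = μ·N = 7.50·74481 = 558607.5.
Subtract the known strata: 22435·11.49 + 28585·4.80 + 11327·10.78 = 517091.21.
Remaining total for ward 4: 558607.5 − 517091.21 = 41516.29.
Divide by its size: 41516.29 / 12134 = 3.4215... → 3.42.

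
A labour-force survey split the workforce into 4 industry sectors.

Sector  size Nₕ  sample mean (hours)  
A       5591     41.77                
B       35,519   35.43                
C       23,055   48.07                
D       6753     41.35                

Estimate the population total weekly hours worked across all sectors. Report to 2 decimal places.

Estimate total by summing Nₕ·x̄ₕ over strata.
5591·41.77 + 35519·35.43 + 23055·48.07 + 6753·41.35 = 233536.07 + 1258438.17 + 1108253.85 + 279236.55 = 2879464.64.

2879464.64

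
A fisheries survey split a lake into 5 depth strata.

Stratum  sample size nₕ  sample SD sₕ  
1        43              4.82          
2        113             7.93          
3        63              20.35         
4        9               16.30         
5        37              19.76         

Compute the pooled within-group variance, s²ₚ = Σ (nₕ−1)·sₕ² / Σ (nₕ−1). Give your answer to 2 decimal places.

1: (43−1)·4.82² = 42·23.2324 = 975.7608
2: (113−1)·7.93² = 112·62.8849 = 7043.1088
3: (63−1)·20.35² = 62·414.1225 = 25675.595
4: (9−1)·16.30² = 8·265.69 = 2125.52
5: (37−1)·19.76² = 36·390.4576 = 14056.4736
Numerator = 49876.4582; denominator = Σ(nₕ−1) = 260.
s²ₚ = 49876.4582/260 = 191.8325... → 191.83.

191.83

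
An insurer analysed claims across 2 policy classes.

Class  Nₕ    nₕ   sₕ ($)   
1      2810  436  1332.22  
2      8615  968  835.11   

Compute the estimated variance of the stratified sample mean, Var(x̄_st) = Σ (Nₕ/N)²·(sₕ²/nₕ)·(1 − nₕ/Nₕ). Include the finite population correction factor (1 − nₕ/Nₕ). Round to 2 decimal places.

571.66

N = 11425. Term for each stratum: Wₕ²sₕ²/nₕ·(1−nₕ/Nₕ).
Var(x̄_st) = 208.03673 + 363.61850 = 571.65523 → 571.66.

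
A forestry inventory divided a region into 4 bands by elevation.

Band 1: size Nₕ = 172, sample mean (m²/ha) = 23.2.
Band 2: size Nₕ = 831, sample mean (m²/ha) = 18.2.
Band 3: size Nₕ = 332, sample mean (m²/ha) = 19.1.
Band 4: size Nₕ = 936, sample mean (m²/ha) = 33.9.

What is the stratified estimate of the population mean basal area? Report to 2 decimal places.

x̄_st = (Σ Nₕx̄ₕ) / (Σ Nₕ) = (172·23.2 + 831·18.2 + 332·19.1 + 936·33.9) / 2271
= 57186.2 / 2271 = 25.1811... → 25.18.

25.18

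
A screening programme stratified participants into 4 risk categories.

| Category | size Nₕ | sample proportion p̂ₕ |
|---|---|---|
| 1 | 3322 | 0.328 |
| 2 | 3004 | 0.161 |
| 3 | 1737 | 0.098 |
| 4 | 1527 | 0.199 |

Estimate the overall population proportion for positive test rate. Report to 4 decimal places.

N = 3322 + 3004 + 1737 + 1527 = 9590.
Overall proportion = Σ (Nₕ/N)·p̂ₕ.
Σ Nₕp̂ₕ = 1089.616 + 483.644 + 170.226 + 303.873 = 2047.359.
2047.359 / 9590 = 0.213489... → 0.2135.

0.2135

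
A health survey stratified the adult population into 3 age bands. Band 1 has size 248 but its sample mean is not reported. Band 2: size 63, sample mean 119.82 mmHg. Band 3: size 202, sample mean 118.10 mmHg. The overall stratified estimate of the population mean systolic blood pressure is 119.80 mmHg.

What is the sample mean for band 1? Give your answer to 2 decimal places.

121.18

N = 248 + 63 + 202 = 513.
Overall total = μ·N = 119.80·513 = 61457.4.
Subtract the known strata: 63·119.82 + 202·118.10 = 31404.86.
Remaining total for band 1: 61457.4 − 31404.86 = 30052.54.
Divide by its size: 30052.54 / 248 = 121.1796... → 121.18.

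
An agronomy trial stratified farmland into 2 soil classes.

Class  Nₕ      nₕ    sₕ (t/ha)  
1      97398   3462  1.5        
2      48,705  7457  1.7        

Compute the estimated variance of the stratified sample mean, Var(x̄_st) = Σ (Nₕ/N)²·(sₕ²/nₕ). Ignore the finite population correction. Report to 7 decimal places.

N = 146103; Wₕ = Nₕ/N.
class 1: (97398/146103)²·1.5²/3462 = 0.0002888267
class 2: (48705/146103)²·1.7²/7457 = 0.0000430688
Sum = 0.0003318954 → 0.0003319.

0.0003319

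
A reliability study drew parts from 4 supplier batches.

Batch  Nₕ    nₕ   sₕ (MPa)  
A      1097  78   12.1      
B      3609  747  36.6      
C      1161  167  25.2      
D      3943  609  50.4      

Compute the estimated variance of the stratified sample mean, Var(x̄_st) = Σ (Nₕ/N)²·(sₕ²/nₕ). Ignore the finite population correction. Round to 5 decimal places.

0.99328

N = 9810; Wₕ = Nₕ/N.
batch A: (1097/9810)²·12.1²/78 = 0.02347207
batch B: (3609/9810)²·36.6²/747 = 0.24270421
batch C: (1161/9810)²·25.2²/167 = 0.05326121
batch D: (3943/9810)²·50.4²/609 = 0.67384393
Sum = 0.99328142 → 0.99328.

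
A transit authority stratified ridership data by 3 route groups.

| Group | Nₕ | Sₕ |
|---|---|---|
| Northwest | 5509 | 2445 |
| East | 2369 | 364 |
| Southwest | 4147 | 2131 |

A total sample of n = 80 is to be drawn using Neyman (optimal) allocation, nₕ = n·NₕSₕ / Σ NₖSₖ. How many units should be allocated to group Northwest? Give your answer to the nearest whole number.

47

Northwest: NₕSₕ = 5509·2445 = 13469505
East: NₕSₕ = 2369·364 = 862316
Southwest: NₕSₕ = 4147·2131 = 8837257
Σ NₕSₕ = 23169078.
n_Northwest = 80·13469505/23169078 = 46.509... → 47.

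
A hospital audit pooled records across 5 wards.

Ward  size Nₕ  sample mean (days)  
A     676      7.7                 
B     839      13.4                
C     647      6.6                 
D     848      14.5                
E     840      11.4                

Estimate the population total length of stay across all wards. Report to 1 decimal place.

Estimate total by summing Nₕ·x̄ₕ over strata.
676·7.7 + 839·13.4 + 647·6.6 + 848·14.5 + 840·11.4 = 5205.2 + 11242.6 + 4270.2 + 12296 + 9576 = 42590.0.

42590.0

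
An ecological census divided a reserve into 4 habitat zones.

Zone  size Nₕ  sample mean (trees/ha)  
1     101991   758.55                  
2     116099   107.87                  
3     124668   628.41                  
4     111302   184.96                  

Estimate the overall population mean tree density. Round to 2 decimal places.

415.84

x̄_st = (Σ Nₕx̄ₕ) / (Σ Nₕ) = (101991·758.55 + 116099·107.87 + 124668·628.41 + 111302·184.96) / 454060
= 188817907.98 / 454060 = 415.8435... → 415.84.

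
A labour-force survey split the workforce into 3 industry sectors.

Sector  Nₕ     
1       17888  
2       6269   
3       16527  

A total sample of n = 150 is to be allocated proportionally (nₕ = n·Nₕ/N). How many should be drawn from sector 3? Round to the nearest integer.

Share of sector 3 = 16527/40684 = 0.40623.
Allocate 150 × 0.40623 = 60.934... → 61.

61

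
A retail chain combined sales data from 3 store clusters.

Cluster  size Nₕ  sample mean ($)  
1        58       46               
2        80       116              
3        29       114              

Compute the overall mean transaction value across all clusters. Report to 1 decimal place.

91.3

N = 167; weights Wₕ = Nₕ/N = (0.3473, 0.4790, 0.1737).
x̄_st = Σ Wₕ·x̄ₕ = 0.3473·46 + 0.4790·116 + 0.1737·114 ≈ 91.341...
→ 91.3.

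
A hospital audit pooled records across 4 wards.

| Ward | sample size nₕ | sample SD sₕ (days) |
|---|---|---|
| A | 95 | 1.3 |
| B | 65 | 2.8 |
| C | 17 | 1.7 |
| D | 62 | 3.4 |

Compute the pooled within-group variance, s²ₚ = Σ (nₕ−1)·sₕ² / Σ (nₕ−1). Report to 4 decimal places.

6.0086

Degrees of freedom: 94 + 64 + 16 + 61 = 235.
Σ(nₕ−1)sₕ² = 94·1.69 + 64·7.84 + 16·2.89 + 61·11.56 = 1412.02.
s²ₚ = 1412.02 / 235 = 6.008596... → 6.0086.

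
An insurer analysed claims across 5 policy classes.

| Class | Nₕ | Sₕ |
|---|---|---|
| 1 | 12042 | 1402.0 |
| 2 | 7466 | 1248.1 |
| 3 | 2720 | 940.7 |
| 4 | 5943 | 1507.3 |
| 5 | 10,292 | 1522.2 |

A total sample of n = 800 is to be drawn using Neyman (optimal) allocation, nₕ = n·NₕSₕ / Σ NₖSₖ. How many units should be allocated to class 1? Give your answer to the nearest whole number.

253

1: NₕSₕ = 12042·1402.0 = 16882884
2: NₕSₕ = 7466·1248.1 = 9318314.6
3: NₕSₕ = 2720·940.7 = 2558704
4: NₕSₕ = 5943·1507.3 = 8957883.9
5: NₕSₕ = 10292·1522.2 = 15666482.4
Σ NₕSₕ = 53384268.9.
n_1 = 800·16882884/53384268.9 = 253.002... → 253.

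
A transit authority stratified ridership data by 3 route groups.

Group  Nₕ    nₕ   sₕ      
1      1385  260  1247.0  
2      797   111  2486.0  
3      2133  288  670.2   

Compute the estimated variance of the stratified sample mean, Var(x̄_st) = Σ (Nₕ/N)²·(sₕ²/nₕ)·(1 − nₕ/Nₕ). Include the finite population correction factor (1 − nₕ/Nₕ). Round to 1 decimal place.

N = 4315; Wₕ = Nₕ/N.
group 1: (1385/4315)²·1247.0²/260·(1 − 260/1385) = 500.4956
group 2: (797/4315)²·2486.0²/111·(1 − 111/797) = 1634.9336
group 3: (2133/4315)²·670.2²/288·(1 − 288/2133) = 329.6416
Sum = 2465.0707 → 2465.1.

2465.1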